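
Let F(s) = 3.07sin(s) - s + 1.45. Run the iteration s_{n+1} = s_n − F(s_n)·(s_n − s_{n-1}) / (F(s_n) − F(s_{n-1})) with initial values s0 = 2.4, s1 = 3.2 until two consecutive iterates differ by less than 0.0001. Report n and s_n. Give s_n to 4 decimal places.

n = 5, s_n = 2.7164

F(2.4) = 1.123672, F(3.2) = -1.929209
s2 = 3.200000 − (-1.929209)·(0.800000)/(-3.052881) = 2.694456;  |Δ| = 0.505544
F(2.694456) = 0.082969
s3 = 2.694456 − 0.082969·(-0.505544)/(2.012178) = 2.715301;  |Δ| = 0.020845
F(2.715301) = 0.004136
s4 = 2.715301 − 0.004136·(0.020845)/(-0.078833) = 2.716394;  |Δ| = 0.001094
F(2.716394) = -0.000015
s5 = 2.716394 − (-0.000015)·(0.001094)/(-0.004151) = 2.716390;  |Δ| = 0.000004
|s5 − s4| = 0.000004 < 0.0001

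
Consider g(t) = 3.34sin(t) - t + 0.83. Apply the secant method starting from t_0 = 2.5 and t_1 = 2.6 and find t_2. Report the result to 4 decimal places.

2.5872

g(2.5) = 0.328897, g(2.6) = -0.048225
t_2 = 2.600000 − (-0.048225)·(2.600000 − 2.500000) / (-0.048225 − 0.328897) = 2.600000 − (-0.004823)/(-0.377122) = 2.587212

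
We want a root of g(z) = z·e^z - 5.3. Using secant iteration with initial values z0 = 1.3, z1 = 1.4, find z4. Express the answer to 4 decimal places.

g(1.3) = -0.529914, g(1.4) = 0.377280
z2 = 1.400000 − 0.377280·(1.400000 − 1.300000) / (0.377280 − (-0.529914)) = 1.400000 − (0.037728)/(0.907194) = 1.358412
g(1.358412) = -0.015758
z3 = 1.358412 − (-0.015758)·(1.358412 − 1.400000) / (-0.015758 − 0.377280) = 1.358412 − (0.000655)/(-0.393038) = 1.360080
g(1.360080) = -0.000443
z4 = 1.360080 − (-0.000443)·(1.360080 − 1.358412) / (-0.000443 − (-0.015758)) = 1.360080 − (-0.000001)/(0.015315) = 1.360128

1.3601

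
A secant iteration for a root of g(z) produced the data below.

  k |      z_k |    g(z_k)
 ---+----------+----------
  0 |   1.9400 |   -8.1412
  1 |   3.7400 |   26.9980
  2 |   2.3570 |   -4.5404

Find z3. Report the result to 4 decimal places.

z3 = 2.3570 − (-4.5404)·(2.3570 − 3.7400) / (-4.5404 − 26.9980)
   = 2.3570 − (6.279373)/(-31.538400) = 2.556102

2.5561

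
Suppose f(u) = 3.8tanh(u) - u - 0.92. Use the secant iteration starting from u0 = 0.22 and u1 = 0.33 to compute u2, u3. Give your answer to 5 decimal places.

f(0.22) = -0.3172314, f(0.33) = -0.0396210
u2 = 0.3300000 − (-0.0396210)·(0.3300000 − 0.2200000) / (-0.0396210 − (-0.3172314)) = 0.3300000 − (-0.0043583)/(0.2776103) = 0.3456994
f(0.3456994) = -0.0019864
u3 = 0.3456994 − (-0.0019864)·(0.3456994 − 0.3300000) / (-0.0019864 − (-0.0396210)) = 0.3456994 − (-0.0000312)/(0.0376346) = 0.3465280

0.34570, 0.34653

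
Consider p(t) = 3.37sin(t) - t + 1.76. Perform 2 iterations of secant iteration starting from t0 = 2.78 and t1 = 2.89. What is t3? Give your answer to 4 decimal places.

p(2.78) = 0.172186, p(2.89) = -0.291049
t2 = 2.890000 − (-0.291049)·(2.890000 − 2.780000) / (-0.291049 − 0.172186) = 2.890000 − (-0.032015)/(-0.463235) = 2.820887
p(2.820887) = 0.001458
t3 = 2.820887 − 0.001458·(2.820887 − 2.890000) / (0.001458 − (-0.291049)) = 2.820887 − (-0.000101)/(0.292507) = 2.821232

2.8212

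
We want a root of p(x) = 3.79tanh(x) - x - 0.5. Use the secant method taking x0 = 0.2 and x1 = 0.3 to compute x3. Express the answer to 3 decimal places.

p(0.2) = 0.04805, p(0.3) = 0.30407
x2 = 0.30000 − 0.30407·(0.30000 − 0.20000) / (0.30407 − 0.04805) = 0.30000 − (0.03041)/(0.25602) = 0.18123
p(0.18123) = -0.00179
x3 = 0.18123 − (-0.00179)·(0.18123 − 0.30000) / (-0.00179 − 0.30407) = 0.18123 − (0.00021)/(-0.30586) = 0.18193

0.182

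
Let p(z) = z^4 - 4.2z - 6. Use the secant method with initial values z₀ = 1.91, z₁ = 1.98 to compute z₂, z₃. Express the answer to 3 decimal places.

1.938, 1.939

p(1.91) = -0.71337, p(1.98) = 1.05354
z₂ = 1.98000 − 1.05354·(1.98000 − 1.91000) / (1.05354 − (-0.71337)) = 1.98000 − (0.07375)/(1.76690) = 1.93826
p(1.93826) = -0.02671
z₃ = 1.93826 − (-0.02671)·(1.93826 − 1.98000) / (-0.02671 − 1.05354) = 1.93826 − (0.00112)/(-1.08025) = 1.93929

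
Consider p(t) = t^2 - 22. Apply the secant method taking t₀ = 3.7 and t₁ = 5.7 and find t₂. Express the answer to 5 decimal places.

4.58404

p(3.7) = -8.3100000, p(5.7) = 10.4900000
t₂ = 5.7000000 − 10.4900000·(5.7000000 − 3.7000000) / (10.4900000 − (-8.3100000)) = 5.7000000 − (20.9800000)/(18.8000000) = 4.5840426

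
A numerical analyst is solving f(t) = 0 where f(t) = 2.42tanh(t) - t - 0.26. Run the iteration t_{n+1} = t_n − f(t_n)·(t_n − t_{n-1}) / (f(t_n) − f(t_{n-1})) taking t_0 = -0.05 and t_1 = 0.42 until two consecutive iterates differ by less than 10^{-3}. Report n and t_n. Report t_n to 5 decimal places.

n = 5, t_n = 0.18675

f(-0.05) = -0.3308993, f(0.42) = 0.2805716
t_2 = 0.4200000 − 0.2805716·(0.4700000)/(0.6114709) = 0.2043419;  |Δ| = 0.2156581
f(0.2043419) = 0.0233957
t_3 = 0.2043419 − 0.0233957·(-0.2156581)/(-0.2571760) = 0.1847231;  |Δ| = 0.0196187
f(0.1847231) = -0.0027093
t_4 = 0.1847231 − (-0.0027093)·(-0.0196187)/(-0.0261050) = 0.1867593;  |Δ| = 0.0020361
f(0.1867593) = 0.0000158
t_5 = 0.1867593 − 0.0000158·(0.0020361)/(0.0027252) = 0.1867474;  |Δ| = 0.0000118
|t_5 − t_4| = 0.0000118 < 10^{-3}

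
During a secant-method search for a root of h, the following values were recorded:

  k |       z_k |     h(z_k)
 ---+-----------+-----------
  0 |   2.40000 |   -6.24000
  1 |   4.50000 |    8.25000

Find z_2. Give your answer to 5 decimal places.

3.30435

z_2 = 4.50000 − 8.25000·(4.50000 − 2.40000) / (8.25000 − (-6.24000))
   = 4.50000 − (17.3250000)/(14.4900000) = 3.3043478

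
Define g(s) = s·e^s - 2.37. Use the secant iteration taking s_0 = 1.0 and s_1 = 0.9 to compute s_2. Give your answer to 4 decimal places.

0.9310

g(1.0) = 0.348282, g(0.9) = -0.156357
s_2 = 0.900000 − (-0.156357)·(0.900000 − 1.000000) / (-0.156357 − 0.348282) = 0.900000 − (0.015636)/(-0.504639) = 0.930984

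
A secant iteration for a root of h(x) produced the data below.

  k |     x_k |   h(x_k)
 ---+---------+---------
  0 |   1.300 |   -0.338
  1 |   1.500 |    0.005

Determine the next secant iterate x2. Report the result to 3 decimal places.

x2 = 1.500 − 0.005·(1.500 − 1.300) / (0.005 − (-0.338))
   = 1.500 − (0.00100)/(0.34300) = 1.49708

1.497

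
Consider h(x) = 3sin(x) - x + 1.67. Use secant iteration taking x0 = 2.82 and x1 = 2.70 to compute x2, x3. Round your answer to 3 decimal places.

2.767, 2.767

h(2.82) = -0.20177, h(2.70) = 0.25214
x2 = 2.70000 − 0.25214·(2.70000 − 2.82000) / (0.25214 − (-0.20177)) = 2.70000 − (-0.03026)/(0.45391) = 2.76666
h(2.76666) = 0.00197
x3 = 2.76666 − 0.00197·(2.76666 − 2.70000) / (0.00197 − 0.25214) = 2.76666 − (0.00013)/(-0.25017) = 2.76718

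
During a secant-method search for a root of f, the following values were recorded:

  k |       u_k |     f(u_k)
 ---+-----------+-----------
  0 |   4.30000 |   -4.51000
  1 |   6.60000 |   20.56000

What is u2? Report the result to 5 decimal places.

u2 = 6.60000 − 20.56000·(6.60000 − 4.30000) / (20.56000 − (-4.51000))
   = 6.60000 − (47.2880000)/(25.0700000) = 4.7137615

4.71376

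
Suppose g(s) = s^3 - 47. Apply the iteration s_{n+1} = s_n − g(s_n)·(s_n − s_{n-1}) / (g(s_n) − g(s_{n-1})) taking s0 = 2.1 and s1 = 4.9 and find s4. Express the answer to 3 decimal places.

g(2.1) = -37.73900, g(4.9) = 70.64900
s2 = 4.90000 − 70.64900·(4.90000 − 2.10000) / (70.64900 − (-37.73900)) = 4.90000 − (197.81720)/(108.38800) = 3.07492
g(3.07492) = -17.92633
s3 = 3.07492 − (-17.92633)·(3.07492 − 4.90000) / (-17.92633 − 70.64900) = 3.07492 − (32.71707)/(-88.57533) = 3.44429
g(3.44429) = -6.14007
s4 = 3.44429 − (-6.14007)·(3.44429 − 3.07492) / (-6.14007 − (-17.92633)) = 3.44429 − (-2.26796)/(11.78626) = 3.63671

3.637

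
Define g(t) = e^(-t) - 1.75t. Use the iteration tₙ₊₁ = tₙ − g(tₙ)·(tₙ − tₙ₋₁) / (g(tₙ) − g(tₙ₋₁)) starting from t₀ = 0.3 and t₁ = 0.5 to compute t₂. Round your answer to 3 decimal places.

g(0.3) = 0.21582, g(0.5) = -0.26847
t₂ = 0.50000 − (-0.26847)·(0.50000 − 0.30000) / (-0.26847 − 0.21582) = 0.50000 − (-0.05369)/(-0.48429) = 0.38913

0.389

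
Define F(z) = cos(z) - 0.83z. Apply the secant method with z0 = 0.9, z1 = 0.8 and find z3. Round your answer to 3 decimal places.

0.821

F(0.9) = -0.12539, F(0.8) = 0.03271
z2 = 0.80000 − 0.03271·(0.80000 − 0.90000) / (0.03271 − (-0.12539)) = 0.80000 − (-0.00327)/(0.15810) = 0.82069
F(0.82069) = 0.00055
z3 = 0.82069 − 0.00055·(0.82069 − 0.80000) / (0.00055 − 0.03271) = 0.82069 − (0.00001)/(-0.03216) = 0.82104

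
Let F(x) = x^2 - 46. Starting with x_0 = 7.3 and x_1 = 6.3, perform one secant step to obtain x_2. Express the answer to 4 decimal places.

6.7640

F(7.3) = 7.290000, F(6.3) = -6.310000
x_2 = 6.300000 − (-6.310000)·(6.300000 − 7.300000) / (-6.310000 − 7.290000) = 6.300000 − (6.310000)/(-13.600000) = 6.763971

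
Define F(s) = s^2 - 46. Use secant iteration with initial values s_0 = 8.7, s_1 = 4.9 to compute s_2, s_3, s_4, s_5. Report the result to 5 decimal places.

F(8.7) = 29.6900000, F(4.9) = -21.9900000
s_2 = 4.9000000 − (-21.9900000)·(4.9000000 − 8.7000000) / (-21.9900000 − 29.6900000) = 4.9000000 − (83.5620000)/(-51.6800000) = 6.5169118
F(6.5169118) = -3.5298611
s_3 = 6.5169118 − (-3.5298611)·(6.5169118 − 4.9000000) / (-3.5298611 − (-21.9900000)) = 6.5169118 − (-5.7074739)/(18.4601389) = 6.8260900
F(6.8260900) = 0.5955052
s_4 = 6.8260900 − 0.5955052·(6.8260900 − 6.5169118) / (0.5955052 − (-3.5298611)) = 6.8260900 − (0.1841173)/(4.1253662) = 6.7814595
F(6.7814595) = -0.0118069
s_5 = 6.7814595 − (-0.0118069)·(6.7814595 − 6.8260900) / (-0.0118069 − 0.5955052) = 6.7814595 − (0.0005269)/(-0.6073121) = 6.7823272

6.51691, 6.82609, 6.78146, 6.78233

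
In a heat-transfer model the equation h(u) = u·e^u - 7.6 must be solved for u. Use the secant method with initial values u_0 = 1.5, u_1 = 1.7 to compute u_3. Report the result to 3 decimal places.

h(1.5) = -0.87747, h(1.7) = 1.70571
u_2 = 1.70000 − 1.70571·(1.70000 − 1.50000) / (1.70571 − (-0.87747)) = 1.70000 − (0.34114)/(2.58318) = 1.56794
h(1.56794) = -0.07901
u_3 = 1.56794 − (-0.07901)·(1.56794 − 1.70000) / (-0.07901 − 1.70571) = 1.56794 − (0.01043)/(-1.78472) = 1.57378

1.574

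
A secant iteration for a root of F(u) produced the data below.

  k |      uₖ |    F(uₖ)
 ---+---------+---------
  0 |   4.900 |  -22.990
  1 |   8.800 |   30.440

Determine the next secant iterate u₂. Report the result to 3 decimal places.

6.578

u₂ = 8.800 − 30.440·(8.800 − 4.900) / (30.440 − (-22.990))
   = 8.800 − (118.71600)/(53.43000) = 6.57810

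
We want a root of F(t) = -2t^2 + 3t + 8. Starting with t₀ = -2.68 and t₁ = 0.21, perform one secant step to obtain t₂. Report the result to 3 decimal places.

-0.866

F(-2.68) = -14.40480, F(0.21) = 8.54180
t₂ = 0.21000 − 8.54180·(0.21000 − (-2.68000)) / (8.54180 − (-14.40480)) = 0.21000 − (24.68580)/(22.94660) = -0.86579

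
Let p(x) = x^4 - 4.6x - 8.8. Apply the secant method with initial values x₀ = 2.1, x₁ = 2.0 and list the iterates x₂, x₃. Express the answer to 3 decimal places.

2.067, 2.069

p(2.1) = 0.98810, p(2.0) = -2.00000
x₂ = 2.00000 − (-2.00000)·(2.00000 − 2.10000) / (-2.00000 − 0.98810) = 2.00000 − (0.20000)/(-2.98810) = 2.06693
p(2.06693) = -0.05612
x₃ = 2.06693 − (-0.05612)·(2.06693 − 2.00000) / (-0.05612 − (-2.00000)) = 2.06693 − (-0.00376)/(1.94388) = 2.06886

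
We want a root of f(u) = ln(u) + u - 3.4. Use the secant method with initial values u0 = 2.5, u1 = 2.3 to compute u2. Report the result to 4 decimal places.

2.4885

f(2.5) = 0.016291, f(2.3) = -0.267091
u2 = 2.300000 − (-0.267091)·(2.300000 − 2.500000) / (-0.267091 − 0.016291) = 2.300000 − (0.053418)/(-0.283382) = 2.488503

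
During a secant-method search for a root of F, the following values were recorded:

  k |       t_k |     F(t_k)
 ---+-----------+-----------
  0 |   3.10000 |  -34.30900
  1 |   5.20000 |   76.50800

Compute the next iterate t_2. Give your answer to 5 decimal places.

3.75016

t_2 = 5.20000 − 76.50800·(5.20000 − 3.10000) / (76.50800 − (-34.30900))
   = 5.20000 − (160.6668000)/(110.8170000) = 3.7501611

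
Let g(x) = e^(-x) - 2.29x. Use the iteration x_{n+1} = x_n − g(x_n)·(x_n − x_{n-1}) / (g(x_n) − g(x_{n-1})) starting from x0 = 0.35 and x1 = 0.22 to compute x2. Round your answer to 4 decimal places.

0.3182

g(0.35) = -0.096812, g(0.22) = 0.298719
x2 = 0.220000 − 0.298719·(0.220000 − 0.350000) / (0.298719 − (-0.096812)) = 0.220000 − (-0.038833)/(0.395531) = 0.318181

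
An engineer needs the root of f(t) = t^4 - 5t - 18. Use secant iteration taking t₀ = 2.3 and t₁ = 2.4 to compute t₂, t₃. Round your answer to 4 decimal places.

f(2.3) = -1.515900, f(2.4) = 3.177600
t₂ = 2.400000 − 3.177600·(2.400000 − 2.300000) / (3.177600 − (-1.515900)) = 2.400000 − (0.317760)/(4.693500) = 2.332298
f(2.332298) = -0.072096
t₃ = 2.332298 − (-0.072096)·(2.332298 − 2.400000) / (-0.072096 − 3.177600) = 2.332298 − (0.004881)/(-3.249696) = 2.333800

2.3323, 2.3338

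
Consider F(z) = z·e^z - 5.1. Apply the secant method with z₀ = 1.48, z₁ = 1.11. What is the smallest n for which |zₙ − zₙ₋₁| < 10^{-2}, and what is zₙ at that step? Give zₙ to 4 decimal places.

n = 4, zₙ = 1.3380

F(1.48) = 1.401560, F(1.11) = -1.731862
z₂ = 1.110000 − (-1.731862)·(-0.370000)/(-3.133422) = 1.314501;  |Δ| = 0.204501
F(1.314501) = -0.206251
z₃ = 1.314501 − (-0.206251)·(0.204501)/(1.525612) = 1.342148;  |Δ| = 0.027647
F(1.342148) = 0.036746
z₄ = 1.342148 − 0.036746·(0.027647)/(0.242997) = 1.337968;  |Δ| = 0.004181
|z₄ − z₃| = 0.004181 < 10^{-2}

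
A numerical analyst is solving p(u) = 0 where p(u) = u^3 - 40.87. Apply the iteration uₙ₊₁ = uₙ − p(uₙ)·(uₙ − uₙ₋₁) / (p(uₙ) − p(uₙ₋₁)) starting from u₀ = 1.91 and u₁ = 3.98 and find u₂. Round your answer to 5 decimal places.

3.16145

p(1.91) = -33.9021290, p(3.98) = 22.1747920
u₂ = 3.9800000 − 22.1747920·(3.9800000 − 1.9100000) / (22.1747920 − (-33.9021290)) = 3.9800000 − (45.9018194)/(56.0769210) = 3.1614490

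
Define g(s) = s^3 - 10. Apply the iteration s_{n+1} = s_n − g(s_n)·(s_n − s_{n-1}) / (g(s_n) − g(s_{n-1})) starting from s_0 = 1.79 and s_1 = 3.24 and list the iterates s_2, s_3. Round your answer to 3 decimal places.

2.009, 2.099

g(1.79) = -4.26466, g(3.24) = 24.01222
s_2 = 3.24000 − 24.01222·(3.24000 − 1.79000) / (24.01222 − (-4.26466)) = 3.24000 − (34.81772)/(28.27689) = 2.00869
g(2.00869) = -1.89531
s_3 = 2.00869 − (-1.89531)·(2.00869 − 3.24000) / (-1.89531 − 24.01222) = 2.00869 − (2.33373)/(-25.90754) = 2.09877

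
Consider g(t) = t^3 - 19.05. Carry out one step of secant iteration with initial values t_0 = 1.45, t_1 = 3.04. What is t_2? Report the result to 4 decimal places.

2.4658

g(1.45) = -16.001375, g(3.04) = 9.044464
t_2 = 3.040000 − 9.044464·(3.040000 − 1.450000) / (9.044464 − (-16.001375)) = 3.040000 − (14.380698)/(25.045839) = 2.465825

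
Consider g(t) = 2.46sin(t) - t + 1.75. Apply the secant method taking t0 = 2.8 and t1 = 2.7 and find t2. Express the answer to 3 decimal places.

g(2.8) = -0.22593, g(2.7) = 0.10135
t2 = 2.70000 − 0.10135·(2.70000 − 2.80000) / (0.10135 − (-0.22593)) = 2.70000 − (-0.01014)/(0.32728) = 2.73097

2.731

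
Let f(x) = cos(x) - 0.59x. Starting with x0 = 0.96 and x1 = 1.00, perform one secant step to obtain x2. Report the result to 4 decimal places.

f(0.96) = 0.007120, f(1.00) = -0.049698
x2 = 1.000000 − (-0.049698)·(1.000000 − 0.960000) / (-0.049698 − 0.007120) = 1.000000 − (-0.001988)/(-0.056818) = 0.965013

0.9650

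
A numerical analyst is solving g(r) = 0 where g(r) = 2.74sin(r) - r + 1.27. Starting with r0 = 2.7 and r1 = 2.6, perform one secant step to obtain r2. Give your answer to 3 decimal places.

g(2.7) = -0.25898, g(2.6) = 0.08247
r2 = 2.60000 − 0.08247·(2.60000 − 2.70000) / (0.08247 − (-0.25898)) = 2.60000 − (-0.00825)/(0.34145) = 2.62415

2.624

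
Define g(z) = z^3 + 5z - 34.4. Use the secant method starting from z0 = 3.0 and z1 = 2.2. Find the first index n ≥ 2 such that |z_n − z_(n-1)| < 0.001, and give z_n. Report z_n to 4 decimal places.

g(3.0) = 7.600000, g(2.2) = -12.752000
z2 = 2.200000 − (-12.752000)·(-0.800000)/(-20.352000) = 2.701258;  |Δ| = 0.501258
g(2.701258) = -1.183188
z3 = 2.701258 − (-1.183188)·(0.501258)/(11.568812) = 2.752523;  |Δ| = 0.051266
g(2.752523) = 0.216797
z4 = 2.752523 − 0.216797·(0.051266)/(1.399985) = 2.744585;  |Δ| = 0.007939
g(2.744585) = -0.002820
z5 = 2.744585 − (-0.002820)·(-0.007939)/(-0.219617) = 2.744687;  |Δ| = 0.000102
|z5 − z4| = 0.000102 < 0.001

n = 5, z_n = 2.7447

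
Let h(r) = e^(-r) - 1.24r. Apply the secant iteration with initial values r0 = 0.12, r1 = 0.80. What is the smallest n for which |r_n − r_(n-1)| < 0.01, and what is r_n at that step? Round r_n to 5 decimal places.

n = 4, r_n = 0.49272

h(0.12) = 0.7381204, h(0.80) = -0.5426710
r2 = 0.8000000 − (-0.5426710)·(0.6800000)/(-1.2807915) = 0.5118842;  |Δ| = 0.2881158
h(0.5118842) = -0.0353712
r3 = 0.5118842 − (-0.0353712)·(-0.2881158)/(0.5072999) = 0.4917955;  |Δ| = 0.0200887
h(0.4917955) = 0.0017010
r4 = 0.4917955 − 0.0017010·(-0.0200887)/(0.0370722) = 0.4927172;  |Δ| = 0.0009218
|r4 − r3| = 0.0009218 < 0.01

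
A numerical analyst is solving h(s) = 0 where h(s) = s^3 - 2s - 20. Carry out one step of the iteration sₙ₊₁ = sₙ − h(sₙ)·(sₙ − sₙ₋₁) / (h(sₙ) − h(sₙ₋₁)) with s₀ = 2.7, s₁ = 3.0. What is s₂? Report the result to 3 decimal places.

2.955

h(2.7) = -5.71700, h(3.0) = 1.00000
s₂ = 3.00000 − 1.00000·(3.00000 − 2.70000) / (1.00000 − (-5.71700)) = 3.00000 − (0.30000)/(6.71700) = 2.95534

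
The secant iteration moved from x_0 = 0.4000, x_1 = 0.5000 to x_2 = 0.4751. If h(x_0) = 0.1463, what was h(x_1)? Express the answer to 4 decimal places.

The secant line through (0.4000, 0.1463) and (0.5000, h(x_1)) crosses zero at x_2 = 0.4751.
So (0.4000, 0.1463), (0.5000, h(x_1)), (0.4751, 0) are collinear:
h(x_1) = 0.1463 · (0.5000 − 0.4751) / (0.4000 − 0.4751) = 0.1463 · (0.024900)/(-0.075100) = -0.048507

-0.0485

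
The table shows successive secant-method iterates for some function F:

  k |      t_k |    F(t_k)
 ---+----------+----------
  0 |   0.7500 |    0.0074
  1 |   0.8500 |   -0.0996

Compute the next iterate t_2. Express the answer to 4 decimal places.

0.7569

t_2 = 0.8500 − (-0.0996)·(0.8500 − 0.7500) / (-0.0996 − 0.0074)
   = 0.8500 − (-0.009960)/(-0.107000) = 0.756916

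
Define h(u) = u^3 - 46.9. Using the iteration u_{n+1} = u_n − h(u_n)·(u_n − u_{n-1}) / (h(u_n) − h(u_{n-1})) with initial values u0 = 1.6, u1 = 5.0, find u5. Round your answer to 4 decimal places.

h(1.6) = -42.804000, h(5.0) = 78.100000
u2 = 5.000000 − 78.100000·(5.000000 − 1.600000) / (78.100000 − (-42.804000)) = 5.000000 − (265.540000)/(120.904000) = 2.803712
h(2.803712) = -24.860577
u3 = 2.803712 − (-24.860577)·(2.803712 − 5.000000) / (-24.860577 − 78.100000) = 2.803712 − (54.600986)/(-102.960577) = 3.334022
h(3.334022) = -9.840014
u4 = 3.334022 − (-9.840014)·(3.334022 − 2.803712) / (-9.840014 − (-24.860577)) = 3.334022 − (-5.218254)/(15.020564) = 3.681429
h(3.681429) = 2.994111
u5 = 3.681429 − 2.994111·(3.681429 − 3.334022) / (2.994111 − (-9.840014)) = 3.681429 − (1.040176)/(12.834125) = 3.600381

3.6004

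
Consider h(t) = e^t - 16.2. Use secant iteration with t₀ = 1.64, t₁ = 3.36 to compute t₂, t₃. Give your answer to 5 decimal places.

2.44380, 2.69222

h(1.64) = -11.0448305, h(3.36) = 12.5891909
t₂ = 3.3600000 − 12.5891909·(3.3600000 − 1.6400000) / (12.5891909 − (-11.0448305)) = 3.3600000 − (21.6534083)/(23.6340214) = 2.4438035
h(2.4438035) = -4.6832388
t₃ = 2.4438035 − (-4.6832388)·(2.4438035 − 3.3600000) / (-4.6832388 − 12.5891909) = 2.4438035 − (4.2907671)/(-17.2724297) = 2.6922206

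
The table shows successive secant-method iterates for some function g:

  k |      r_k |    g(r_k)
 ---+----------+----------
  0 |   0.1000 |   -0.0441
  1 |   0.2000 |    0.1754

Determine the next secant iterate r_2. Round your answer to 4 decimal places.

r_2 = 0.2000 − 0.1754·(0.2000 − 0.1000) / (0.1754 − (-0.0441))
   = 0.2000 − (0.017540)/(0.219500) = 0.120091

0.1201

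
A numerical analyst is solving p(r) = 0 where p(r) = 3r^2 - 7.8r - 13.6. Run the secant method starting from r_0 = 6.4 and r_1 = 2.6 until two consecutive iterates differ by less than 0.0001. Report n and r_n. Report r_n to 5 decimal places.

n = 7, r_n = 3.79466

p(6.4) = 59.3600000, p(2.6) = -13.6000000
r_2 = 2.6000000 − (-13.6000000)·(-3.8000000)/(-72.9600000) = 3.3083333;  |Δ| = 0.7083333
p(3.3083333) = -6.5697917
r_3 = 3.3083333 − (-6.5697917)·(0.7083333)/(7.0302083) = 3.9702771;  |Δ| = 0.6619437
p(3.9702771) = 2.7211390
r_4 = 3.9702771 − 2.7211390·(0.6619437)/(9.2909307) = 3.7764062;  |Δ| = 0.1938709
p(3.7764062) = -0.2722371
r_5 = 3.7764062 − (-0.2722371)·(-0.1938709)/(-2.9933761) = 3.7940381;  |Δ| = 0.0176319
p(3.7940381) = -0.0093223
r_6 = 3.7940381 − (-0.0093223)·(0.0176319)/(0.2629148) = 3.7946633;  |Δ| = 0.0006252
p(3.7946633) = 0.0000342
r_7 = 3.7946633 − 0.0000342·(0.0006252)/(0.0093565) = 3.7946610;  |Δ| = 0.0000023
|r_7 − r_6| = 0.0000023 < 0.0001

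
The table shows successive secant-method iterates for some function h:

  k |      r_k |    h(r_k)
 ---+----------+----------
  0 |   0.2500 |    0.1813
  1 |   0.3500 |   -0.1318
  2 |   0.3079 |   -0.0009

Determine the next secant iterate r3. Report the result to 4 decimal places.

r3 = 0.3079 − (-0.0009)·(0.3079 − 0.3500) / (-0.0009 − (-0.1318))
   = 0.3079 − (0.000038)/(0.130900) = 0.307611

0.3076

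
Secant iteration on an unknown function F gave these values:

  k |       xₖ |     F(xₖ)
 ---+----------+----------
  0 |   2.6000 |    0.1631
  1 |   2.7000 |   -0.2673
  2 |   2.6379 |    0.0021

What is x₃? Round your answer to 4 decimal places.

x₃ = 2.6379 − 0.0021·(2.6379 − 2.7000) / (0.0021 − (-0.2673))
   = 2.6379 − (-0.000130)/(0.269400) = 2.638384

2.6384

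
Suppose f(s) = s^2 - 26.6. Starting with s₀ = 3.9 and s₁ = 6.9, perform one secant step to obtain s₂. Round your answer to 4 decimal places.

4.9546

f(3.9) = -11.390000, f(6.9) = 21.010000
s₂ = 6.900000 − 21.010000·(6.900000 − 3.900000) / (21.010000 − (-11.390000)) = 6.900000 − (63.030000)/(32.400000) = 4.954630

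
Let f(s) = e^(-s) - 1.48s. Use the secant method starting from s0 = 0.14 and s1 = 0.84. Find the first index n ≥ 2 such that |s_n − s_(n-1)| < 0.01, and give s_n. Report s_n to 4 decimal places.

f(0.14) = 0.662158, f(0.84) = -0.811489
s2 = 0.840000 − (-0.811489)·(0.700000)/(-1.473648) = 0.454533;  |Δ| = 0.385467
f(0.454533) = -0.037964
s3 = 0.454533 − (-0.037964)·(-0.385467)/(0.773525) = 0.435614;  |Δ| = 0.018919
f(0.435614) = 0.002158
s4 = 0.435614 − 0.002158·(-0.018919)/(0.040122) = 0.436632;  |Δ| = 0.001018
|s4 − s3| = 0.001018 < 0.01

n = 4, s_n = 0.4366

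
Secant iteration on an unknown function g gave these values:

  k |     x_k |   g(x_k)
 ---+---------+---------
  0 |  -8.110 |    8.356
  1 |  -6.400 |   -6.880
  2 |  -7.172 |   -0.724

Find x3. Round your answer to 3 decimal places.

-7.263

x3 = -7.172 − (-0.724)·(-7.172 − (-6.400)) / (-0.724 − (-6.880))
   = -7.172 − (0.55893)/(6.15600) = -7.26279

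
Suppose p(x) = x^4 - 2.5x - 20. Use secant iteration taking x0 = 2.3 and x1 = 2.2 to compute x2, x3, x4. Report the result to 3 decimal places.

p(2.3) = 2.23410, p(2.2) = -2.07440
x2 = 2.20000 − (-2.07440)·(2.20000 − 2.30000) / (-2.07440 − 2.23410) = 2.20000 − (0.20744)/(-4.30850) = 2.24815
p(2.24815) = -0.07580
x3 = 2.24815 − (-0.07580)·(2.24815 − 2.20000) / (-0.07580 − (-2.07440)) = 2.24815 − (-0.00365)/(1.99860) = 2.24997
p(2.24997) = 0.00273
x4 = 2.24997 − 0.00273·(2.24997 − 2.24815) / (0.00273 − (-0.07580)) = 2.24997 − (0.00000)/(0.07853) = 2.24991

2.248, 2.250, 2.250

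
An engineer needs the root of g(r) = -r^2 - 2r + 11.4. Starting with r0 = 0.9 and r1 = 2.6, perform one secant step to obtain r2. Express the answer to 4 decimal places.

g(0.9) = 8.790000, g(2.6) = -0.560000
r2 = 2.600000 − (-0.560000)·(2.600000 − 0.900000) / (-0.560000 − 8.790000) = 2.600000 − (-0.952000)/(-9.350000) = 2.498182

2.4982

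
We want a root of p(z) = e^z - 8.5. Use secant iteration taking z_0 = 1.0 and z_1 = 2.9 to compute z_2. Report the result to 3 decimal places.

p(1.0) = -5.78172, p(2.9) = 9.67415
z_2 = 2.90000 − 9.67415·(2.90000 − 1.00000) / (9.67415 − (-5.78172)) = 2.90000 − (18.38088)/(15.45586) = 1.71075

1.711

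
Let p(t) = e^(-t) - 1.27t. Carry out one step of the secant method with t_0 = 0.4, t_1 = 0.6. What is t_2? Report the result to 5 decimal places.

0.48645

p(0.4) = 0.1623200, p(0.6) = -0.2131884
t_2 = 0.6000000 − (-0.2131884)·(0.6000000 − 0.4000000) / (-0.2131884 − 0.1623200) = 0.6000000 − (-0.0426377)/(-0.3755084) = 0.4864535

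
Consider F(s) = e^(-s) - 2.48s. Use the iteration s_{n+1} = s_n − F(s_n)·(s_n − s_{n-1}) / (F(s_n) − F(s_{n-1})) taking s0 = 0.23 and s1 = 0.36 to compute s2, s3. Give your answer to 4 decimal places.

F(0.23) = 0.224134, F(0.36) = -0.195124
s2 = 0.360000 − (-0.195124)·(0.360000 − 0.230000) / (-0.195124 − 0.224134) = 0.360000 − (-0.025366)/(-0.419257) = 0.299498
F(0.299498) = -0.001563
s3 = 0.299498 − (-0.001563)·(0.299498 − 0.360000) / (-0.001563 − (-0.195124)) = 0.299498 − (0.000095)/(0.193560) = 0.299009

0.2995, 0.2990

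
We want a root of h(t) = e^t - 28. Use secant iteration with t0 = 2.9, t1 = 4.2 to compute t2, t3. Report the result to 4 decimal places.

h(2.9) = -9.825855, h(4.2) = 38.686331
t2 = 4.200000 − 38.686331·(4.200000 − 2.900000) / (38.686331 − (-9.825855)) = 4.200000 − (50.292230)/(48.512186) = 3.163307
h(3.163307) = -4.351321
t3 = 3.163307 − (-4.351321)·(3.163307 − 4.200000) / (-4.351321 − 38.686331) = 3.163307 − (4.510983)/(-43.037652) = 3.268122

3.1633, 3.2681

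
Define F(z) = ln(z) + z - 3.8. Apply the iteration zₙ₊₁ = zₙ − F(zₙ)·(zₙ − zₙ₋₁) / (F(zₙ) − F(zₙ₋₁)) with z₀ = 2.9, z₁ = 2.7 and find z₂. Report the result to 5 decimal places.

2.77865

F(2.9) = 0.1647107, F(2.7) = -0.1067482
z₂ = 2.7000000 − (-0.1067482)·(2.7000000 − 2.9000000) / (-0.1067482 − 0.1647107) = 2.7000000 − (0.0213496)/(-0.2714590) = 2.7786478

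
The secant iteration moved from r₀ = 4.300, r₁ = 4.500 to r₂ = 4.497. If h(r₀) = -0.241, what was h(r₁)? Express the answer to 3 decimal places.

The secant line through (4.300, -0.241) and (4.500, h(r₁)) crosses zero at r₂ = 4.497.
So (4.300, -0.241), (4.500, h(r₁)), (4.497, 0) are collinear:
h(r₁) = -0.241 · (4.500 − 4.497) / (4.300 − 4.497) = -0.241 · (0.00300)/(-0.19700) = 0.00367

0.004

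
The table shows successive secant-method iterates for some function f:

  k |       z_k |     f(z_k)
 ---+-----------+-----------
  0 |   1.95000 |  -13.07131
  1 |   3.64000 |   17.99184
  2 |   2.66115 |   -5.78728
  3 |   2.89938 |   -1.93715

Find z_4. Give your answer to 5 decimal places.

z_4 = 2.89938 − (-1.93715)·(2.89938 − 2.66115) / (-1.93715 − (-5.78728))
   = 2.89938 − (-0.4614872)/(3.8501300) = 3.0192428

3.01924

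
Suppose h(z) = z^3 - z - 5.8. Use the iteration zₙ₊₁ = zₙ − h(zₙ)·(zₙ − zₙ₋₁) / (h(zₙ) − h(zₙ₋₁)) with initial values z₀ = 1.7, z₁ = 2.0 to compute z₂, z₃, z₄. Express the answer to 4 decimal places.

1.9785, 1.9816, 1.9816

h(1.7) = -2.587000, h(2.0) = 0.200000
z₂ = 2.000000 − 0.200000·(2.000000 − 1.700000) / (0.200000 − (-2.587000)) = 2.000000 − (0.060000)/(2.787000) = 1.978471
h(1.978471) = -0.034043
z₃ = 1.978471 − (-0.034043)·(1.978471 − 2.000000) / (-0.034043 − 0.200000) = 1.978471 − (0.000733)/(-0.234043) = 1.981603
h(1.981603) = -0.000343
z₄ = 1.981603 − (-0.000343)·(1.981603 − 1.978471) / (-0.000343 − (-0.034043)) = 1.981603 − (-0.000001)/(0.033700) = 1.981635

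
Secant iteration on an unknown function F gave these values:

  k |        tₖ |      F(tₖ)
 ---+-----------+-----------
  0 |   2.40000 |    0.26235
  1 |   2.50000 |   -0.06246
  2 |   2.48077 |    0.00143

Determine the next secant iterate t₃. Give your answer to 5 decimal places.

2.48120

t₃ = 2.48077 − 0.00143·(2.48077 − 2.50000) / (0.00143 − (-0.06246))
   = 2.48077 − (-0.0000275)/(0.0638900) = 2.4812004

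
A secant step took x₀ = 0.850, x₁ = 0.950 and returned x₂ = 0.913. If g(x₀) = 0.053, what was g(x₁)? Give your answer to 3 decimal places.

The secant line through (0.850, 0.053) and (0.950, g(x₁)) crosses zero at x₂ = 0.913.
So (0.850, 0.053), (0.950, g(x₁)), (0.913, 0) are collinear:
g(x₁) = 0.053 · (0.950 − 0.913) / (0.850 − 0.913) = 0.053 · (0.03700)/(-0.06300) = -0.03113

-0.031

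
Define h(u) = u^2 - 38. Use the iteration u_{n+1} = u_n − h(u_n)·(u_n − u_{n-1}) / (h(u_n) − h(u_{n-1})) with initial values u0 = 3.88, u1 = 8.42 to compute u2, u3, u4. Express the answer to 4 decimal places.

5.7455, 6.0977, 6.1668

h(3.88) = -22.945600, h(8.42) = 32.896400
u2 = 8.420000 − 32.896400·(8.420000 − 3.880000) / (32.896400 − (-22.945600)) = 8.420000 − (149.349656)/(55.842000) = 5.745496
h(5.745496) = -4.989276
u3 = 5.745496 − (-4.989276)·(5.745496 − 8.420000) / (-4.989276 − 32.896400) = 5.745496 − (13.343840)/(-37.885676) = 6.097709
h(6.097709) = -0.817942
u4 = 6.097709 − (-0.817942)·(6.097709 − 5.745496) / (-0.817942 − (-4.989276)) = 6.097709 − (-0.288090)/(4.171335) = 6.166773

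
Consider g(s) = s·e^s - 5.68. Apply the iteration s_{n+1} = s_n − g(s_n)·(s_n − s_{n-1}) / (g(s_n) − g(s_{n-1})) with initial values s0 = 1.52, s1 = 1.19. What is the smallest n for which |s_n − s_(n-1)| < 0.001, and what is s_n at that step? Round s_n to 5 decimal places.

g(1.52) = 1.2697823, g(1.19) = -1.7683734
s2 = 1.1900000 − (-1.7683734)·(-0.3300000)/(-3.0381557) = 1.3820781;  |Δ| = 0.1920781
g(1.3820781) = -0.1749472
s3 = 1.3820781 − (-0.1749472)·(0.1920781)/(1.5934262) = 1.4031670;  |Δ| = 0.0210889
g(1.4031670) = 0.0281716
s4 = 1.4031670 − 0.0281716·(0.0210889)/(0.2031188) = 1.4002420;  |Δ| = 0.0029249
g(1.4002420) = -0.0003640
s5 = 1.4002420 − (-0.0003640)·(-0.0029249)/(-0.0285356) = 1.4002793;  |Δ| = 0.0000373
|s5 − s4| = 0.0000373 < 0.001

n = 5, s_n = 1.40028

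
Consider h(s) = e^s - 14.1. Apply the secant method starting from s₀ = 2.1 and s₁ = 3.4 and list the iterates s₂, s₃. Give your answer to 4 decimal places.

2.4539, 2.5812

h(2.1) = -5.933830, h(3.4) = 15.864100
s₂ = 3.400000 − 15.864100·(3.400000 − 2.100000) / (15.864100 − (-5.933830)) = 3.400000 − (20.623330)/(21.797930) = 2.453886
h(2.453886) = -2.466535
s₃ = 2.453886 − (-2.466535)·(2.453886 − 3.400000) / (-2.466535 − 15.864100) = 2.453886 − (2.333624)/(-18.330635) = 2.581193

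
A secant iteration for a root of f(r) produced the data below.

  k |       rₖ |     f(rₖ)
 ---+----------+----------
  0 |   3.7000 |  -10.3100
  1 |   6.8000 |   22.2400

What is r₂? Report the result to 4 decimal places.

4.6819

r₂ = 6.8000 − 22.2400·(6.8000 − 3.7000) / (22.2400 − (-10.3100))
   = 6.8000 − (68.944000)/(32.550000) = 4.681905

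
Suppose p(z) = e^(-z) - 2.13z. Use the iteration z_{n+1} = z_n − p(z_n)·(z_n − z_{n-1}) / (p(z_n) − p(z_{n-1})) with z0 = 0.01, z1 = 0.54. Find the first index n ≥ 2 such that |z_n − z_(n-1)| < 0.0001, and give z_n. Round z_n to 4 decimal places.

n = 5, z_n = 0.3356

p(0.01) = 0.968750, p(0.54) = -0.567452
z2 = 0.540000 − (-0.567452)·(0.530000)/(-1.536202) = 0.344225;  |Δ| = 0.195775
p(0.344225) = -0.024431
z3 = 0.344225 − (-0.024431)·(-0.195775)/(0.543021) = 0.335417;  |Δ| = 0.008808
p(0.335417) = 0.000601
z4 = 0.335417 − 0.000601·(-0.008808)/(0.025031) = 0.335629;  |Δ| = 0.000211
p(0.335629) = -0.000001
z5 = 0.335629 − (-0.000001)·(0.000211)/(-0.000601) = 0.335628;  |Δ| = 0.000000
|z5 − z4| = 0.000000 < 0.0001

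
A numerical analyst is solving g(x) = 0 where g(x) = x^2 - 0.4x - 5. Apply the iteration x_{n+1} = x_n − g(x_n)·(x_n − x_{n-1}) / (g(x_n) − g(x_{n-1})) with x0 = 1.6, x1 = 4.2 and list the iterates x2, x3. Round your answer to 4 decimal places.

2.1704, 2.3643

g(1.6) = -3.080000, g(4.2) = 10.960000
x2 = 4.200000 − 10.960000·(4.200000 − 1.600000) / (10.960000 − (-3.080000)) = 4.200000 − (28.496000)/(14.040000) = 2.170370
g(2.170370) = -1.157641
x3 = 2.170370 − (-1.157641)·(2.170370 − 4.200000) / (-1.157641 − 10.960000) = 2.170370 − (2.349582)/(-12.117641) = 2.364268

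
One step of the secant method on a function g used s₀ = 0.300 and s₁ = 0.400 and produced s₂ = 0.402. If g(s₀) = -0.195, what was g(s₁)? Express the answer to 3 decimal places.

-0.004

The secant line through (0.300, -0.195) and (0.400, g(s₁)) crosses zero at s₂ = 0.402.
So (0.300, -0.195), (0.400, g(s₁)), (0.402, 0) are collinear:
g(s₁) = -0.195 · (0.400 − 0.402) / (0.300 − 0.402) = -0.195 · (-0.00200)/(-0.10200) = -0.00382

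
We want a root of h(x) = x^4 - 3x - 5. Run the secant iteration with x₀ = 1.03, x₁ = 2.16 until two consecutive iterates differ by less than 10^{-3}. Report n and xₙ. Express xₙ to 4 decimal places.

n = 7, xₙ = 1.7952

h(1.03) = -6.964491, h(2.16) = 10.287823
x₂ = 2.160000 − 10.287823·(1.130000)/(17.252315) = 1.486163;  |Δ| = 0.673837
h(1.486163) = -4.580215
x₃ = 1.486163 − (-4.580215)·(-0.673837)/(-14.868039) = 1.693744;  |Δ| = 0.207581
h(1.693744) = -1.851397
x₄ = 1.693744 − (-1.851397)·(0.207581)/(2.728818) = 1.834579;  |Δ| = 0.140835
h(1.834579) = 0.824075
x₅ = 1.834579 − 0.824075·(0.140835)/(2.675472) = 1.791201;  |Δ| = 0.043379
h(1.791201) = -0.079774
x₆ = 1.791201 − (-0.079774)·(-0.043379)/(-0.903849) = 1.795029;  |Δ| = 0.003829
h(1.795029) = -0.002966
x₇ = 1.795029 − (-0.002966)·(0.003829)/(0.076808) = 1.795177;  |Δ| = 0.000148
|x₇ − x₆| = 0.000148 < 10^{-3}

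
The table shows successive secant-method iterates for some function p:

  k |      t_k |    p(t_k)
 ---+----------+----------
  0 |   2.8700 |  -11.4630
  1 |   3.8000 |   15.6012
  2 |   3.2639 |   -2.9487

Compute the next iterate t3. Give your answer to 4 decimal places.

3.3491

t3 = 3.2639 − (-2.9487)·(3.2639 − 3.8000) / (-2.9487 − 15.6012)
   = 3.2639 − (1.580798)/(-18.549900) = 3.349119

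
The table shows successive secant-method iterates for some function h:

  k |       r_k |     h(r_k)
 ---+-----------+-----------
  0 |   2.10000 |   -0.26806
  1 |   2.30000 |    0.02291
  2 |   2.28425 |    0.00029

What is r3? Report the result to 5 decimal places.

2.28405

r3 = 2.28425 − 0.00029·(2.28425 − 2.30000) / (0.00029 − 0.02291)
   = 2.28425 − (-0.0000046)/(-0.0226200) = 2.2840481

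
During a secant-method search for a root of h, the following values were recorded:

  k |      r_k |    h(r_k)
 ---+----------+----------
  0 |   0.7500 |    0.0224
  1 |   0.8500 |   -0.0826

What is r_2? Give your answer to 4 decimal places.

r_2 = 0.8500 − (-0.0826)·(0.8500 − 0.7500) / (-0.0826 − 0.0224)
   = 0.8500 − (-0.008260)/(-0.105000) = 0.771333

0.7713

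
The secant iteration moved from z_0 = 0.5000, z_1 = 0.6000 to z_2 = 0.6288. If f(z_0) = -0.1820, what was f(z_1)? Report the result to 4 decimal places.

-0.0407

The secant line through (0.5000, -0.1820) and (0.6000, f(z_1)) crosses zero at z_2 = 0.6288.
So (0.5000, -0.1820), (0.6000, f(z_1)), (0.6288, 0) are collinear:
f(z_1) = -0.1820 · (0.6000 − 0.6288) / (0.5000 − 0.6288) = -0.1820 · (-0.028800)/(-0.128800) = -0.040696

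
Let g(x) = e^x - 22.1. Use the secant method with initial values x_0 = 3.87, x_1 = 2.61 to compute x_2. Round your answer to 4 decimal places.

2.9219

g(3.87) = 25.842386, g(2.61) = -8.500949
x_2 = 2.610000 − (-8.500949)·(2.610000 − 3.870000) / (-8.500949 − 25.842386) = 2.610000 − (10.711196)/(-34.343335) = 2.921886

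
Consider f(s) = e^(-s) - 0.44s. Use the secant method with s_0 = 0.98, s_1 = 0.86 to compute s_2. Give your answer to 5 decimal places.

0.91337

f(0.98) = -0.0558889, f(0.86) = 0.0447621
s_2 = 0.8600000 − 0.0447621·(0.8600000 − 0.9800000) / (0.0447621 − (-0.0558889)) = 0.8600000 − (-0.0053714)/(0.1006510) = 0.9133671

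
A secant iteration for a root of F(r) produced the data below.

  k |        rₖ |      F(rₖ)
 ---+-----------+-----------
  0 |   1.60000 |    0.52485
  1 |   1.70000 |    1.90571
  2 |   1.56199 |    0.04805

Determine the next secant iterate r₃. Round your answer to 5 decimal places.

r₃ = 1.56199 − 0.04805·(1.56199 − 1.70000) / (0.04805 − 1.90571)
   = 1.56199 − (-0.0066314)/(-1.8576600) = 1.5584203

1.55842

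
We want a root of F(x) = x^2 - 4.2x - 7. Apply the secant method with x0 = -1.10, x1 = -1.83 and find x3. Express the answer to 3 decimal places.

-1.277

F(-1.10) = -1.17000, F(-1.83) = 4.03490
x2 = -1.83000 − 4.03490·(-1.83000 − (-1.10000)) / (4.03490 − (-1.17000)) = -1.83000 − (-2.94548)/(5.20490) = -1.26410
F(-1.26410) = -0.09286
x3 = -1.26410 − (-0.09286)·(-1.26410 − (-1.83000)) / (-0.09286 − 4.03490) = -1.26410 − (-0.05255)/(-4.12776) = -1.27683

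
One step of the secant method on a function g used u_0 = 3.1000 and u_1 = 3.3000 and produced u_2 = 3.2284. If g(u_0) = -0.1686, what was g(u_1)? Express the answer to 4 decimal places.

0.0940

The secant line through (3.1000, -0.1686) and (3.3000, g(u_1)) crosses zero at u_2 = 3.2284.
So (3.1000, -0.1686), (3.3000, g(u_1)), (3.2284, 0) are collinear:
g(u_1) = -0.1686 · (3.3000 − 3.2284) / (3.1000 − 3.2284) = -0.1686 · (0.071600)/(-0.128400) = 0.094017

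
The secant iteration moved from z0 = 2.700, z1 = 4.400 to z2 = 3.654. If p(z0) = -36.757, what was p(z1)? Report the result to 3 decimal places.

The secant line through (2.700, -36.757) and (4.400, p(z1)) crosses zero at z2 = 3.654.
So (2.700, -36.757), (4.400, p(z1)), (3.654, 0) are collinear:
p(z1) = -36.757 · (4.400 − 3.654) / (2.700 − 3.654) = -36.757 · (0.74600)/(-0.95400) = 28.74290

28.743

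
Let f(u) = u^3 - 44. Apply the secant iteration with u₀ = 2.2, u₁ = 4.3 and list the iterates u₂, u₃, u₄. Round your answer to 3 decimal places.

3.217, 3.468, 3.536

f(2.2) = -33.35200, f(4.3) = 35.50700
u₂ = 4.30000 − 35.50700·(4.30000 − 2.20000) / (35.50700 − (-33.35200)) = 4.30000 − (74.56470)/(68.85900) = 3.21714
f(3.21714) = -10.70265
u₃ = 3.21714 − (-10.70265)·(3.21714 − 4.30000) / (-10.70265 − 35.50700) = 3.21714 − (11.58948)/(-46.20965) = 3.46794
f(3.46794) = -2.29239
u₄ = 3.46794 − (-2.29239)·(3.46794 − 3.21714) / (-2.29239 − (-10.70265)) = 3.46794 − (-0.57494)/(8.41026) = 3.53630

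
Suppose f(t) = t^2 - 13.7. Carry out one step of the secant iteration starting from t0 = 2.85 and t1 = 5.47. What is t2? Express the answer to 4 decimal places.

3.5204

f(2.85) = -5.577500, f(5.47) = 16.220900
t2 = 5.470000 − 16.220900·(5.470000 − 2.850000) / (16.220900 − (-5.577500)) = 5.470000 − (42.498758)/(21.798400) = 3.520373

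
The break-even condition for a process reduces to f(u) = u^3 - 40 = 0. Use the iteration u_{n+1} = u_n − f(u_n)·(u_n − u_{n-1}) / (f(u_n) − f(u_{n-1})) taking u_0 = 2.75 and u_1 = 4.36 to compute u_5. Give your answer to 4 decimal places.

3.4199

f(2.75) = -19.203125, f(4.36) = 42.881856
u_2 = 4.360000 − 42.881856·(4.360000 − 2.750000) / (42.881856 − (-19.203125)) = 4.360000 − (69.039788)/(62.084981) = 3.247979
f(3.247979) = -5.735868
u_3 = 3.247979 − (-5.735868)·(3.247979 − 4.360000) / (-5.735868 − 42.881856) = 3.247979 − (6.378405)/(-48.617724) = 3.379174
f(3.379174) = -1.413821
u_4 = 3.379174 − (-1.413821)·(3.379174 − 3.247979) / (-1.413821 − (-5.735868)) = 3.379174 − (-0.185486)/(4.322047) = 3.422091
f(3.422091) = 0.075090
u_5 = 3.422091 − 0.075090·(3.422091 − 3.379174) / (0.075090 − (-1.413821)) = 3.422091 − (0.003223)/(1.488911) = 3.419926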